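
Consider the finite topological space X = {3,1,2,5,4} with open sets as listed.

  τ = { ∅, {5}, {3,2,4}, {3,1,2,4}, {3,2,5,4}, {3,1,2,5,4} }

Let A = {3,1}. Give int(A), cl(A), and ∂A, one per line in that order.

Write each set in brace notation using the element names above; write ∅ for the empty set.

int(A) = ∅
cl(A)  = {3,1,2,4}
∂A     = {3,1,2,4}

interior: largest open inside A is ∅ (from ∅)
cl via duality: int({2,5,4}) = {5}, so X∖{5} = {3,1,2,4}
cl∖int = {3,1,2,4}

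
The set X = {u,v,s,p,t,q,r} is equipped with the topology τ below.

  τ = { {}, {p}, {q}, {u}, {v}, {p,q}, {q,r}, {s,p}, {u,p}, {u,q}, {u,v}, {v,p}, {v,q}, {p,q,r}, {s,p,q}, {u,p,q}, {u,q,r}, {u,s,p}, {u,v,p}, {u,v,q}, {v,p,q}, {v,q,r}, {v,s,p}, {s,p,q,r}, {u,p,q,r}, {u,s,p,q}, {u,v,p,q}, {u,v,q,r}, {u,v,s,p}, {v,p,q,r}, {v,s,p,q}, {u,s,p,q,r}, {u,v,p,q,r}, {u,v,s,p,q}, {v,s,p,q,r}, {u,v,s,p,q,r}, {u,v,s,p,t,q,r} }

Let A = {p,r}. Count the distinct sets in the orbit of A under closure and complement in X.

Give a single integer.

cl via duality: int({u,v,s,t,q}) = {u,v,q}, so X∖{u,v,q} = {s,p,t,r}
Write k for closure, c for complement:
  1. A     = {p,r}
  2. kA    = {s,p,t,r}
  3. cA    = {u,v,s,t,q}
  4. ckA   = {u,v,q}
  5. kcA   = {u,v,s,t,q,r}
  6. kckA  = {u,v,t,q,r}
  7. ckcA  = {p}
  8. ckckA = {s,p}
  9. kckcA = {s,p,t}
  10. ckckcA = {u,v,q,r}
applying k or c yields no new set

10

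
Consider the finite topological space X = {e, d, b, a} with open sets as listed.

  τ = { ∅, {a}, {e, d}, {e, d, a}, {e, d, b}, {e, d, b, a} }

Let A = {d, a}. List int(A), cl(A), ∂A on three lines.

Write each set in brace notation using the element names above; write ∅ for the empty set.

int(A) = {a}
cl(A)  = {e, d, b, a}
∂A     = {e, d, b}

open subsets of A: ∅, {a}; so int(A) = {a}
closure: X∖int(X∖A) = X∖∅ = {e, d, b, a}
∂A = {e, d, b, a} minus {a} = {e, d, b}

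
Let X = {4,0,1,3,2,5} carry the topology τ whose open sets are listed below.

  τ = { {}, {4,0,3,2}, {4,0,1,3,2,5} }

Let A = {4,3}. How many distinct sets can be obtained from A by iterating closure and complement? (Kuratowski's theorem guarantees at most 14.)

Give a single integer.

4

complement {0,1,2,5}; its interior {}; cl(A) = X∖{} = {4,0,1,3,2,5}
With k = closure, c = complement:
  1. A     = {4,3}
  2. kA    = {4,0,1,3,2,5}
  3. cA    = {0,1,2,5}
  4. ckA   = {}
k, c of each give nothing new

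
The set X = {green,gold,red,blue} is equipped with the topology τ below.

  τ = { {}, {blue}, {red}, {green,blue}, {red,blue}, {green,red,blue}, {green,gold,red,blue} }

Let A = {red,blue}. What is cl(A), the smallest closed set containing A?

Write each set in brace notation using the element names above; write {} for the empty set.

{green,gold,red,blue}

complement {green,gold}; its interior {}; cl(A) = X∖{} = {green,gold,red,blue}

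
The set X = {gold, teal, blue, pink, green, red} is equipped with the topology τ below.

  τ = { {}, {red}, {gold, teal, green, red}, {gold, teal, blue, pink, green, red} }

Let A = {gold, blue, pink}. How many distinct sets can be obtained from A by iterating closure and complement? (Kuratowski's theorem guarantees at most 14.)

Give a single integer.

6

complement {teal, green, red}; its interior {red}; cl(A) = X∖{red} = {gold, teal, blue, pink, green}
With k = closure, c = complement:
  1. A     = {gold, blue, pink}
  2. kA    = {gold, teal, blue, pink, green}
  3. cA    = {teal, green, red}
  4. ckA   = {red}
  5. kcA   = {gold, teal, blue, pink, green, red}
  6. ckcA  = {}
k, c of each give nothing new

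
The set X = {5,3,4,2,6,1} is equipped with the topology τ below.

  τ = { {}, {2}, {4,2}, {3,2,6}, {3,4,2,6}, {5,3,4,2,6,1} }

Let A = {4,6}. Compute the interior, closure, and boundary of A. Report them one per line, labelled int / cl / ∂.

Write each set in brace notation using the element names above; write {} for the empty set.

int(A) = {}
cl(A)  = {5,3,4,6,1}
∂A     = {5,3,4,6,1}

interior: largest open inside A is {} (from {})
cl via duality: int({5,3,2,1}) = {2}, so X∖{2} = {5,3,4,6,1}
cl∖int = {5,3,4,6,1}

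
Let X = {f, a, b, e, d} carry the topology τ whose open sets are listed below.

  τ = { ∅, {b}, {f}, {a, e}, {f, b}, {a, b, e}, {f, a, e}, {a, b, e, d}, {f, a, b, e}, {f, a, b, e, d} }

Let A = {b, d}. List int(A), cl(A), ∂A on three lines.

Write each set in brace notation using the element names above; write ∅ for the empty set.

int(A) = {b}
cl(A)  = {b, d}
∂A     = {d}

opens ⊆ A: ∅, {b}; union → int = {b}
complement {f, a, e}; its interior {f, a, e}; cl(A) = X∖{f, a, e} = {b, d}
boundary = {b, d} ∖ {b} = {d}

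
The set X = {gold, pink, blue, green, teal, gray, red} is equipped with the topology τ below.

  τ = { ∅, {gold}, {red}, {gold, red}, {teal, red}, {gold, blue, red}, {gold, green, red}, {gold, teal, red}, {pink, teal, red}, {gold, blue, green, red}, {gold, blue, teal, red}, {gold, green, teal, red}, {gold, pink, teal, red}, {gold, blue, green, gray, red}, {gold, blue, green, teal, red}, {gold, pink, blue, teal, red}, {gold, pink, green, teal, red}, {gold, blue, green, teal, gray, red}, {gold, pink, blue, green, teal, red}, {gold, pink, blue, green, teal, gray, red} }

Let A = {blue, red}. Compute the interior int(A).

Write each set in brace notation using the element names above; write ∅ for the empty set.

open subsets of A: ∅, {red}; so int(A) = {red}

{red}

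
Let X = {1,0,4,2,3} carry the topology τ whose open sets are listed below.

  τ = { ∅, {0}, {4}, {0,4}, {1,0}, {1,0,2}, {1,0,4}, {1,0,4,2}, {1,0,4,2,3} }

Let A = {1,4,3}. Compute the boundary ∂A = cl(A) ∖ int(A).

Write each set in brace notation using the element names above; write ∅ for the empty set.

opens ⊆ A: ∅, {4}; union → int = {4}
complement {0,2}; its interior {0}; cl(A) = X∖{0} = {1,4,2,3}
boundary = {1,4,2,3} ∖ {4} = {1,2,3}

{1,2,3}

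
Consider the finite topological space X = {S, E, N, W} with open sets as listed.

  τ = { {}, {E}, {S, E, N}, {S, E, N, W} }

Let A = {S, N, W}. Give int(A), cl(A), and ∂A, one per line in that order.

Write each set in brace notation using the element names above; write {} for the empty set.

int(A) = {}
cl(A)  = {S, N, W}
∂A     = {S, N, W}

U open, U⊆A: {}. int(A) = ⋃ = {}
X∖A={E}, int(X∖A)={E}, hence cl(A)={S, N, W}
∂A: remove int from cl → {S, N, W}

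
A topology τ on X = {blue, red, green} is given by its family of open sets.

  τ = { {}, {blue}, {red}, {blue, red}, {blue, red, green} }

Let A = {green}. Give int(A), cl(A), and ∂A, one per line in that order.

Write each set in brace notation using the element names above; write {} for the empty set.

open subsets of A: {}; so int(A) = {}
closure: X∖int(X∖A) = X∖{blue, red} = {green}
∂A = {green} minus {} = {green}

int(A) = {}
cl(A)  = {green}
∂A     = {green}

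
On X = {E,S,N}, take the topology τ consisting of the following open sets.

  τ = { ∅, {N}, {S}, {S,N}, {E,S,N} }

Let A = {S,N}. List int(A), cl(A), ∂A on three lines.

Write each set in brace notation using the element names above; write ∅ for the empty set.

int(A) = {S,N}
cl(A)  = {E,S,N}
∂A     = {E}

opens ⊆ A: ∅, {S}, {N}, {S,N}; union → int = {S,N}
complement {E}; its interior ∅; cl(A) = X∖∅ = {E,S,N}
boundary = {E,S,N} ∖ {S,N} = {E}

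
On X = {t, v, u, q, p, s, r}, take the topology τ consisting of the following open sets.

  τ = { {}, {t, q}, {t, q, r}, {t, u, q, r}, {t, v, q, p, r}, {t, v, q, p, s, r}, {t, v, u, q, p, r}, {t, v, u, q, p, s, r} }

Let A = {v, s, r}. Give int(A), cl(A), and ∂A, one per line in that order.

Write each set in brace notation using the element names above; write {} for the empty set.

int(A) = {}
cl(A)  = {v, u, p, s, r}
∂A     = {v, u, p, s, r}

opens ⊆ A: {}; union → int = {}
complement {t, u, q, p}; its interior {t, q}; cl(A) = X∖{t, q} = {v, u, p, s, r}
boundary = {v, u, p, s, r} ∖ {} = {v, u, p, s, r}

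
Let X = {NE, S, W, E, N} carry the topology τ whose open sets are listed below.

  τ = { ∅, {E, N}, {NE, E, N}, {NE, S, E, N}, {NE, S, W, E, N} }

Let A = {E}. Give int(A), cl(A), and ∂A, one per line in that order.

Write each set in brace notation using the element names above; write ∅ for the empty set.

int(A) = ∅
cl(A)  = {NE, S, W, E, N}
∂A     = {NE, S, W, E, N}

interior: largest open inside A is ∅ (from ∅)
cl via duality: int({NE, S, W, N}) = ∅, so X∖∅ = {NE, S, W, E, N}
cl∖int = {NE, S, W, E, N}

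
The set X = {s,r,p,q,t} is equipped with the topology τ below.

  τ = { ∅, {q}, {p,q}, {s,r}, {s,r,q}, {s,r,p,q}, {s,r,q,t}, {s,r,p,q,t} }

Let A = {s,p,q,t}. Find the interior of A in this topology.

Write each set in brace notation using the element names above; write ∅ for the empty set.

interior: largest open inside A is {p,q} (from ∅, {q}, {p,q})

{p,q}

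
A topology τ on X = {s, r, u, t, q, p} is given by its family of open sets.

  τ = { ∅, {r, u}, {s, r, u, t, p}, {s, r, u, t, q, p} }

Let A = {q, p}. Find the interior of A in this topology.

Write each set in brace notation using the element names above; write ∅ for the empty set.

∅

open subsets of A: ∅; so int(A) = ∅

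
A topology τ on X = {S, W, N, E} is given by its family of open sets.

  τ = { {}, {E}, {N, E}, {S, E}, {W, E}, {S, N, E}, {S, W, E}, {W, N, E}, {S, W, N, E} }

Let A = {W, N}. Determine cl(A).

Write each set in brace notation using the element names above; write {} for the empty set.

complement {S, E}; its interior {S, E}; cl(A) = X∖{S, E} = {W, N}

{W, N}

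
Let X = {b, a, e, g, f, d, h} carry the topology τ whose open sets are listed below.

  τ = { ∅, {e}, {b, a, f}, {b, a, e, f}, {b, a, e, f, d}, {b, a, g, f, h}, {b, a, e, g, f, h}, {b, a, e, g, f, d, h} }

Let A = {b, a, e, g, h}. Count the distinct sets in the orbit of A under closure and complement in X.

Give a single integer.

8

X∖A={f, d}, int(X∖A)=∅, hence cl(A)={b, a, e, g, f, d, h}
Orbit (k=closure, c=complement):
  1. A     = {b, a, e, g, h}
  2. kA    = {b, a, e, g, f, d, h}
  3. cA    = {f, d}
  4. ckA   = ∅
  5. kcA   = {b, a, g, f, d, h}
  6. ckcA  = {e}
  7. kckcA = {e, d}
  8. ckckcA = {b, a, g, f, h}
(closed under both — stop)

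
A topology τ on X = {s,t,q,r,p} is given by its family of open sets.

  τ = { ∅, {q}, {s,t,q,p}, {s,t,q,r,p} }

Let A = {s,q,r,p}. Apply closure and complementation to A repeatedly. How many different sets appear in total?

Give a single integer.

6

cl via duality: int({t}) = ∅, so X∖∅ = {s,t,q,r,p}
Write k for closure, c for complement:
  1. A     = {s,q,r,p}
  2. kA    = {s,t,q,r,p}
  3. cA    = {t}
  4. ckA   = ∅
  5. kcA   = {s,t,r,p}
  6. ckcA  = {q}
applying k or c yields no new set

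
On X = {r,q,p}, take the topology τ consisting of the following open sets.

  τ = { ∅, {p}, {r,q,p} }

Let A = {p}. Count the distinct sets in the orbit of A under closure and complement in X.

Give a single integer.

4

complement {r,q}; its interior ∅; cl(A) = X∖∅ = {r,q,p}
With k = closure, c = complement:
  1. A     = {p}
  2. kA    = {r,q,p}
  3. cA    = {r,q}
  4. ckA   = ∅
k, c of each give nothing new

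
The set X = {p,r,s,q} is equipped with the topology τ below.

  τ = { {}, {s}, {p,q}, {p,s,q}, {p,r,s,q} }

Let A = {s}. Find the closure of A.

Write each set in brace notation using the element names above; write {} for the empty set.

{r,s}

X∖A={p,r,q}, int(X∖A)={p,q}, hence cl(A)={r,s}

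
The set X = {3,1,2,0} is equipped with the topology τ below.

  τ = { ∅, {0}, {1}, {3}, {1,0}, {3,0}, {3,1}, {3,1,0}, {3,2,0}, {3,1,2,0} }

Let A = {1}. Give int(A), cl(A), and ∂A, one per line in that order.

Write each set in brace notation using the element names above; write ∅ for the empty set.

int(A) = {1}
cl(A)  = {1}
∂A     = ∅

opens ⊆ A: ∅, {1}; union → int = {1}
complement {3,2,0}; its interior {3,2,0}; cl(A) = X∖{3,2,0} = {1}
boundary = {1} ∖ {1} = ∅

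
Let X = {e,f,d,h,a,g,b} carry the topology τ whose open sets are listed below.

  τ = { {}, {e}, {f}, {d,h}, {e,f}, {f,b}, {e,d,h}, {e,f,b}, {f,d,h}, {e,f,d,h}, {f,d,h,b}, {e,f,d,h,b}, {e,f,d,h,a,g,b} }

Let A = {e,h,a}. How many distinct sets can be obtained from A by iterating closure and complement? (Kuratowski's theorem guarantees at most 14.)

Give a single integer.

10

cl via duality: int({f,d,g,b}) = {f,b}, so X∖{f,b} = {e,d,h,a,g}
Write k for closure, c for complement:
  1. A     = {e,h,a}
  2. kA    = {e,d,h,a,g}
  3. cA    = {f,d,g,b}
  4. ckA   = {f,b}
  5. kcA   = {f,d,h,a,g,b}
  6. kckA  = {f,a,g,b}
  7. ckcA  = {e}
  8. ckckA = {e,d,h}
  9. kckcA = {e,a,g}
  10. ckckcA = {f,d,h,b}
applying k or c yields no new set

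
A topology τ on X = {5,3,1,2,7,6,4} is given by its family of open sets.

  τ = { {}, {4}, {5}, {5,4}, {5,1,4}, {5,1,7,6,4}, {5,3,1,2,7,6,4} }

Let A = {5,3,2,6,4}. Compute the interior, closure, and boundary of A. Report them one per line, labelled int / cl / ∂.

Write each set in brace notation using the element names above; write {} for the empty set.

int(A) = {5,4}
cl(A)  = {5,3,1,2,7,6,4}
∂A     = {3,1,2,7,6}

open subsets of A: {}, {4}, {5}, {5,4}; so int(A) = {5,4}
closure: X∖int(X∖A) = X∖{} = {5,3,1,2,7,6,4}
∂A = {5,3,1,2,7,6,4} minus {5,4} = {3,1,2,7,6}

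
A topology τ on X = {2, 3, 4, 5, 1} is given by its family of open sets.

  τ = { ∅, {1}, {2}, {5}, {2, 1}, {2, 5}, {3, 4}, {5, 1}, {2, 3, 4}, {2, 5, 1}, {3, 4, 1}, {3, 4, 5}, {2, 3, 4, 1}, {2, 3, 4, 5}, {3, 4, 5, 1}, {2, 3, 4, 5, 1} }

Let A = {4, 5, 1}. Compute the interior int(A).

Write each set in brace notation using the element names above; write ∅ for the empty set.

opens ⊆ A: ∅, {1}, {5}, {5, 1}; union → int = {5, 1}

{5, 1}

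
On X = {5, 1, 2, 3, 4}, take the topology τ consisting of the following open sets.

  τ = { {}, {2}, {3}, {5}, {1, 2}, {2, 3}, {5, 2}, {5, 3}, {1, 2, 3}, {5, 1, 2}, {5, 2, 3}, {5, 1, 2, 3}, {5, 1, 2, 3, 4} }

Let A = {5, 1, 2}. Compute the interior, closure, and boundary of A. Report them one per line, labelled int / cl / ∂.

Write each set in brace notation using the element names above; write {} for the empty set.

int(A) = {5, 1, 2}
cl(A)  = {5, 1, 2, 4}
∂A     = {4}

opens ⊆ A: {}, {2}, {5}, {1, 2}, {5, 2}, {5, 1, 2}; union → int = {5, 1, 2}
complement {3, 4}; its interior {3}; cl(A) = X∖{3} = {5, 1, 2, 4}
boundary = {5, 1, 2, 4} ∖ {5, 1, 2} = {4}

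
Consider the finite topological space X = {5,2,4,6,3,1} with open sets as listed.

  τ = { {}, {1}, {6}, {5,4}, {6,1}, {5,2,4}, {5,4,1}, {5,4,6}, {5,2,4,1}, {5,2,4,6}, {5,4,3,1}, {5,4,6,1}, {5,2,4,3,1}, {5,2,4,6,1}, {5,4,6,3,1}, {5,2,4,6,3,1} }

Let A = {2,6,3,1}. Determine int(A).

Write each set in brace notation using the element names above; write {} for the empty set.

{6,1}

open subsets of A: {}, {6}, {1}, {6,1}; so int(A) = {6,1}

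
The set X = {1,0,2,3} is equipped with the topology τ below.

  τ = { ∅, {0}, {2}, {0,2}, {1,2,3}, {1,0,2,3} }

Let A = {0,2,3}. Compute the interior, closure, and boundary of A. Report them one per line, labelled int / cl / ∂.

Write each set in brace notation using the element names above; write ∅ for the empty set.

int(A) = {0,2}
cl(A)  = {1,0,2,3}
∂A     = {1,3}

open subsets of A: ∅, {2}, {0}, {0,2}; so int(A) = {0,2}
closure: X∖int(X∖A) = X∖∅ = {1,0,2,3}
∂A = {1,0,2,3} minus {0,2} = {1,3}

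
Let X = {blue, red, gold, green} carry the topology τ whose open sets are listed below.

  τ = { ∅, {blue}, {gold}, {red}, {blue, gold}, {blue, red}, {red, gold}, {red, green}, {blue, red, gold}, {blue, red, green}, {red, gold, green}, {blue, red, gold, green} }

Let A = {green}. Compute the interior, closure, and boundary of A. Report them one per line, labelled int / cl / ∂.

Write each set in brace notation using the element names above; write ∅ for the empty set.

int(A) = ∅
cl(A)  = {green}
∂A     = {green}

opens ⊆ A: ∅; union → int = ∅
complement {blue, red, gold}; its interior {blue, red, gold}; cl(A) = X∖{blue, red, gold} = {green}
boundary = {green} ∖ ∅ = {green}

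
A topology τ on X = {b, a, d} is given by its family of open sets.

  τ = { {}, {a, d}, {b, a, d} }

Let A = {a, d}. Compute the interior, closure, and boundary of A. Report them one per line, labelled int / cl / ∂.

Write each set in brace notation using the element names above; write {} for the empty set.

open subsets of A: {}, {a, d}; so int(A) = {a, d}
closure: X∖int(X∖A) = X∖{} = {b, a, d}
∂A = {b, a, d} minus {a, d} = {b}

int(A) = {a, d}
cl(A)  = {b, a, d}
∂A     = {b}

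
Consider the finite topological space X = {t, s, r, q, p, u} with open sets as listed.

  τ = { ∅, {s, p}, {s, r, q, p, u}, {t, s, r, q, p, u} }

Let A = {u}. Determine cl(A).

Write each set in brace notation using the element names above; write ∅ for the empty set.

{t, r, q, u}

complement {t, s, r, q, p}; its interior {s, p}; cl(A) = X∖{s, p} = {t, r, q, u}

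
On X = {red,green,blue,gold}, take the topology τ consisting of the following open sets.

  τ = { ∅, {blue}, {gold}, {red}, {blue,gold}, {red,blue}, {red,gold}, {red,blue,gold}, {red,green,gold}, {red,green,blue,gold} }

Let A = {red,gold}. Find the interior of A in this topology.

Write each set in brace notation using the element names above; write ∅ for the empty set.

{red,gold}

open subsets of A: ∅, {red}, {gold}, {red,gold}; so int(A) = {red,gold}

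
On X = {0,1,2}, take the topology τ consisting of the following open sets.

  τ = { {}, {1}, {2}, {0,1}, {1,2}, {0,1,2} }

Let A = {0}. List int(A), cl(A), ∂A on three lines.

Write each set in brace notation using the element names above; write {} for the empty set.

U open, U⊆A: {}. int(A) = ⋃ = {}
X∖A={1,2}, int(X∖A)={1,2}, hence cl(A)={0}
∂A: remove int from cl → {0}

int(A) = {}
cl(A)  = {0}
∂A     = {0}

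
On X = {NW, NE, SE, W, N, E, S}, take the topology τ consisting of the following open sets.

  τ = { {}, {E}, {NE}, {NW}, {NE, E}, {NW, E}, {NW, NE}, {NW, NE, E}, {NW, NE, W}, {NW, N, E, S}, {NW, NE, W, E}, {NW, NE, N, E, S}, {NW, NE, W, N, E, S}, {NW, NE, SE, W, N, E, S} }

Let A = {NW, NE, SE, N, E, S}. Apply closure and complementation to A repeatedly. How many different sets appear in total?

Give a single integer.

complement {W}; its interior {}; cl(A) = X∖{} = {NW, NE, SE, W, N, E, S}
With k = closure, c = complement:
  1. A     = {NW, NE, SE, N, E, S}
  2. kA    = {NW, NE, SE, W, N, E, S}
  3. cA    = {W}
  4. ckA   = {}
  5. kcA   = {SE, W}
  6. ckcA  = {NW, NE, N, E, S}
k, c of each give nothing new

6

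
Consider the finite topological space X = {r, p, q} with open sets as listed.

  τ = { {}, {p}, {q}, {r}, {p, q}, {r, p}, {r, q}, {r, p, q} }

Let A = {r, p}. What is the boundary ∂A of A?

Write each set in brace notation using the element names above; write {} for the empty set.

U open, U⊆A: {}, {r}, {p}, {r, p}. int(A) = ⋃ = {r, p}
X∖A={q}, int(X∖A)={q}, hence cl(A)={r, p}
∂A: remove int from cl → {}

{}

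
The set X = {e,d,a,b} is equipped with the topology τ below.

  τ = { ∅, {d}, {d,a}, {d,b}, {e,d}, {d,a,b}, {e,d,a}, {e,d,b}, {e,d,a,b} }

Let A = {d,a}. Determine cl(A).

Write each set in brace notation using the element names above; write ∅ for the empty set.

{e,d,a,b}

complement {e,b}; its interior ∅; cl(A) = X∖∅ = {e,d,a,b}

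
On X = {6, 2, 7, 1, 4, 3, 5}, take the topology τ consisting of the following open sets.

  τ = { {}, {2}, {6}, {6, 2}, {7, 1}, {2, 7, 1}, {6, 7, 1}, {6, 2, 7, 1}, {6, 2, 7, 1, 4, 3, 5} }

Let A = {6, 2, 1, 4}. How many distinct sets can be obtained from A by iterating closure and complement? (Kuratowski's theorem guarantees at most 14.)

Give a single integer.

8

X∖A={7, 3, 5}, int(X∖A)={}, hence cl(A)={6, 2, 7, 1, 4, 3, 5}
Orbit (k=closure, c=complement):
  1. A     = {6, 2, 1, 4}
  2. kA    = {6, 2, 7, 1, 4, 3, 5}
  3. cA    = {7, 3, 5}
  4. ckA   = {}
  5. kcA   = {7, 1, 4, 3, 5}
  6. ckcA  = {6, 2}
  7. kckcA = {6, 2, 4, 3, 5}
  8. ckckcA = {7, 1}
(closed under both — stop)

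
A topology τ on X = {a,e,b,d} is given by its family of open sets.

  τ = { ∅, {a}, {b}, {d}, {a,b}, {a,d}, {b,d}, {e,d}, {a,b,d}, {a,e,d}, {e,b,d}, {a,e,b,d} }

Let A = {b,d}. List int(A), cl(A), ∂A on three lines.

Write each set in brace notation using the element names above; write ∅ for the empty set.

opens ⊆ A: ∅, {b}, {d}, {b,d}; union → int = {b,d}
complement {a,e}; its interior {a}; cl(A) = X∖{a} = {e,b,d}
boundary = {e,b,d} ∖ {b,d} = {e}

int(A) = {b,d}
cl(A)  = {e,b,d}
∂A     = {e}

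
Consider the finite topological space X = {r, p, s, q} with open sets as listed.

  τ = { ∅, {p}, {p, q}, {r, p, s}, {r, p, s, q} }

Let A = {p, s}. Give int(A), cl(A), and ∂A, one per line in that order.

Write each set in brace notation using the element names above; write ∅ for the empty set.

int(A) = {p}
cl(A)  = {r, p, s, q}
∂A     = {r, s, q}

interior: largest open inside A is {p} (from ∅, {p})
cl via duality: int({r, q}) = ∅, so X∖∅ = {r, p, s, q}
cl∖int = {r, s, q}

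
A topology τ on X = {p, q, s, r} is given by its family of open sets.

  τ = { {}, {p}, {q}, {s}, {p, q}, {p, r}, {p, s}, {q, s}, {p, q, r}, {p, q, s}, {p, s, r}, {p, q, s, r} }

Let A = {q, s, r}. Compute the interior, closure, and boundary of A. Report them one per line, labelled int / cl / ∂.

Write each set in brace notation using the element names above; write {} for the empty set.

U open, U⊆A: {}, {q}, {s}, {q, s}. int(A) = ⋃ = {q, s}
X∖A={p}, int(X∖A)={p}, hence cl(A)={q, s, r}
∂A: remove int from cl → {r}

int(A) = {q, s}
cl(A)  = {q, s, r}
∂A     = {r}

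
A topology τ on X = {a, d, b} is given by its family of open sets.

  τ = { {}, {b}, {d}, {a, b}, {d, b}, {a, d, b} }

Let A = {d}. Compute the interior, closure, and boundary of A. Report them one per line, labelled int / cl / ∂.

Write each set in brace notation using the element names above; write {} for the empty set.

interior: largest open inside A is {d} (from {}, {d})
cl via duality: int({a, b}) = {a, b}, so X∖{a, b} = {d}
cl∖int = {}

int(A) = {d}
cl(A)  = {d}
∂A     = {}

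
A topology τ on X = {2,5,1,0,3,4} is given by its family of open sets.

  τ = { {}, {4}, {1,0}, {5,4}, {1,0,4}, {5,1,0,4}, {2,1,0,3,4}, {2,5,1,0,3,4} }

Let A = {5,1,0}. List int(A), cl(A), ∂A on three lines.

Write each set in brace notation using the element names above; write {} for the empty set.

U open, U⊆A: {}, {1,0}. int(A) = ⋃ = {1,0}
X∖A={2,3,4}, int(X∖A)={4}, hence cl(A)={2,5,1,0,3}
∂A: remove int from cl → {2,5,3}

int(A) = {1,0}
cl(A)  = {2,5,1,0,3}
∂A     = {2,5,3}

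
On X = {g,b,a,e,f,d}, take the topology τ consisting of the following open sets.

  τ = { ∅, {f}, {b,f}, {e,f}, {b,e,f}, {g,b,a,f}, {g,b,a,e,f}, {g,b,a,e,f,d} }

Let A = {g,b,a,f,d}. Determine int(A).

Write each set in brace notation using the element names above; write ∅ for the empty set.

{g,b,a,f}

open subsets of A: ∅, {f}, {b,f}, {g,b,a,f}; so int(A) = {g,b,a,f}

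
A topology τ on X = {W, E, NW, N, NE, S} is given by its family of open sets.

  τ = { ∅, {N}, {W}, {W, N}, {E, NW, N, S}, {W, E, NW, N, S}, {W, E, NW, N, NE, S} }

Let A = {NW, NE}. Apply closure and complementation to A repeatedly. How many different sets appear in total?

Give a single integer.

complement {W, E, N, S}; its interior {W, N}; cl(A) = X∖{W, N} = {E, NW, NE, S}
With k = closure, c = complement:
  1. A     = {NW, NE}
  2. kA    = {E, NW, NE, S}
  3. cA    = {W, E, N, S}
  4. ckA   = {W, N}
  5. kcA   = {W, E, NW, N, NE, S}
  6. ckcA  = ∅
k, c of each give nothing new

6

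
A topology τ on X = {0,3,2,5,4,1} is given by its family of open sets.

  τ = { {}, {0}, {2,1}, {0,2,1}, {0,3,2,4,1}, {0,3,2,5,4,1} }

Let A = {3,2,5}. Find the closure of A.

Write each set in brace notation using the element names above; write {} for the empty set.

{3,2,5,4,1}

closure: X∖int(X∖A) = X∖{0} = {3,2,5,4,1}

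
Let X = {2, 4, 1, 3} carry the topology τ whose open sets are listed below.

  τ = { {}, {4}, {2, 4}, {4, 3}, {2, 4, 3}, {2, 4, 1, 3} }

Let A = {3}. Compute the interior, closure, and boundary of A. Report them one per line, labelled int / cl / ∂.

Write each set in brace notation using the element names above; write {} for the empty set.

int(A) = {}
cl(A)  = {1, 3}
∂A     = {1, 3}

U open, U⊆A: {}. int(A) = ⋃ = {}
X∖A={2, 4, 1}, int(X∖A)={2, 4}, hence cl(A)={1, 3}
∂A: remove int from cl → {1, 3}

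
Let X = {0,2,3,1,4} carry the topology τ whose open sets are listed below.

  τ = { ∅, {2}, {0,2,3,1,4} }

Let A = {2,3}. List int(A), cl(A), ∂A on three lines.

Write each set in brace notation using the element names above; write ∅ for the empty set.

U open, U⊆A: ∅, {2}. int(A) = ⋃ = {2}
X∖A={0,1,4}, int(X∖A)=∅, hence cl(A)={0,2,3,1,4}
∂A: remove int from cl → {0,3,1,4}

int(A) = {2}
cl(A)  = {0,2,3,1,4}
∂A     = {0,3,1,4}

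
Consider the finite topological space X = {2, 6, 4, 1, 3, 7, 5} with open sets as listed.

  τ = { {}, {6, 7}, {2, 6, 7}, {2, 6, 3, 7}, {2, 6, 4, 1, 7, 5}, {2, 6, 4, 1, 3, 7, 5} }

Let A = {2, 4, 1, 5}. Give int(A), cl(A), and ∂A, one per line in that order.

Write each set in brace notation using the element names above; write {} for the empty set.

open subsets of A: {}; so int(A) = {}
closure: X∖int(X∖A) = X∖{6, 7} = {2, 4, 1, 3, 5}
∂A = {2, 4, 1, 3, 5} minus {} = {2, 4, 1, 3, 5}

int(A) = {}
cl(A)  = {2, 4, 1, 3, 5}
∂A     = {2, 4, 1, 3, 5}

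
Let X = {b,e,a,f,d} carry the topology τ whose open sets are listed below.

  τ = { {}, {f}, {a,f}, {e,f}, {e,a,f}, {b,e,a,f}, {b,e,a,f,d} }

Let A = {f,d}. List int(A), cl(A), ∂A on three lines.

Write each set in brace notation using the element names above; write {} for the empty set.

int(A) = {f}
cl(A)  = {b,e,a,f,d}
∂A     = {b,e,a,d}

open subsets of A: {}, {f}; so int(A) = {f}
closure: X∖int(X∖A) = X∖{} = {b,e,a,f,d}
∂A = {b,e,a,f,d} minus {f} = {b,e,a,d}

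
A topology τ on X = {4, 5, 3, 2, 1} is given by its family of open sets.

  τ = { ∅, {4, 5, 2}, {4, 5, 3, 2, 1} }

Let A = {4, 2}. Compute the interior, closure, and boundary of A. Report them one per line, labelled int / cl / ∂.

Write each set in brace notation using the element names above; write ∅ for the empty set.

interior: largest open inside A is ∅ (from ∅)
cl via duality: int({5, 3, 1}) = ∅, so X∖∅ = {4, 5, 3, 2, 1}
cl∖int = {4, 5, 3, 2, 1}

int(A) = ∅
cl(A)  = {4, 5, 3, 2, 1}
∂A     = {4, 5, 3, 2, 1}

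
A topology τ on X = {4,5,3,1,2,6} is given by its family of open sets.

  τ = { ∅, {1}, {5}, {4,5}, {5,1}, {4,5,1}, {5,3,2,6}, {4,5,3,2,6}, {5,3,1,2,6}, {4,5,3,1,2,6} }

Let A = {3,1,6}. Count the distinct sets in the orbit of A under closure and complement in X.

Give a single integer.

6

complement {4,5,2}; its interior {4,5}; cl(A) = X∖{4,5} = {3,1,2,6}
With k = closure, c = complement:
  1. A     = {3,1,6}
  2. kA    = {3,1,2,6}
  3. cA    = {4,5,2}
  4. ckA   = {4,5}
  5. kcA   = {4,5,3,2,6}
  6. ckcA  = {1}
k, c of each give nothing new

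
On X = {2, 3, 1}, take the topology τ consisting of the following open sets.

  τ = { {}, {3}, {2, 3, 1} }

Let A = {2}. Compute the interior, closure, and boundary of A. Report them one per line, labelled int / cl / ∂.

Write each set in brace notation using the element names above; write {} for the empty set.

int(A) = {}
cl(A)  = {2, 1}
∂A     = {2, 1}

U open, U⊆A: {}. int(A) = ⋃ = {}
X∖A={3, 1}, int(X∖A)={3}, hence cl(A)={2, 1}
∂A: remove int from cl → {2, 1}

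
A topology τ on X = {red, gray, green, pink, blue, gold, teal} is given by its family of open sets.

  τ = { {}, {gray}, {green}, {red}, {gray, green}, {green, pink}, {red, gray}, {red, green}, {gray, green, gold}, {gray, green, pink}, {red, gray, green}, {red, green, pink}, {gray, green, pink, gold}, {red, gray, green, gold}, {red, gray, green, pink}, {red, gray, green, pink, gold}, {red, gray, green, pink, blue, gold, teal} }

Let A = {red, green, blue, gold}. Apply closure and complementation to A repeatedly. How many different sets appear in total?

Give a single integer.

cl via duality: int({gray, pink, teal}) = {gray}, so X∖{gray} = {red, green, pink, blue, gold, teal}
Write k for closure, c for complement:
  1. A     = {red, green, blue, gold}
  2. kA    = {red, green, pink, blue, gold, teal}
  3. cA    = {gray, pink, teal}
  4. ckA   = {gray}
  5. kcA   = {gray, pink, blue, gold, teal}
  6. kckA  = {gray, blue, gold, teal}
  7. ckcA  = {red, green}
  8. ckckA = {red, green, pink}
applying k or c yields no new set

8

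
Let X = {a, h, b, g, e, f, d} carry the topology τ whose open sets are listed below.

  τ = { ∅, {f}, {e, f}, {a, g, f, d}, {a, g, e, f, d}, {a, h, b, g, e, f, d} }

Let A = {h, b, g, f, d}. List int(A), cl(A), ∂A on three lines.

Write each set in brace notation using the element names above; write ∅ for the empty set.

U open, U⊆A: ∅, {f}. int(A) = ⋃ = {f}
X∖A={a, e}, int(X∖A)=∅, hence cl(A)={a, h, b, g, e, f, d}
∂A: remove int from cl → {a, h, b, g, e, d}

int(A) = {f}
cl(A)  = {a, h, b, g, e, f, d}
∂A     = {a, h, b, g, e, d}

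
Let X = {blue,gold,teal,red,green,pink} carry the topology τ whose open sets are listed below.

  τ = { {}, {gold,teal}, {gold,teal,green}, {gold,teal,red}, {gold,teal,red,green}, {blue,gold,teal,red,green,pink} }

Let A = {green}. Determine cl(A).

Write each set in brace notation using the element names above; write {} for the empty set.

{blue,green,pink}

complement {blue,gold,teal,red,pink}; its interior {gold,teal,red}; cl(A) = X∖{gold,teal,red} = {blue,green,pink}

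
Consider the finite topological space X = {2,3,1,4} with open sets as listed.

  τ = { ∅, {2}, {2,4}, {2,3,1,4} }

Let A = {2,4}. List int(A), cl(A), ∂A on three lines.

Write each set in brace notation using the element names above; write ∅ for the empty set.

int(A) = {2,4}
cl(A)  = {2,3,1,4}
∂A     = {3,1}

open subsets of A: ∅, {2}, {2,4}; so int(A) = {2,4}
closure: X∖int(X∖A) = X∖∅ = {2,3,1,4}
∂A = {2,3,1,4} minus {2,4} = {3,1}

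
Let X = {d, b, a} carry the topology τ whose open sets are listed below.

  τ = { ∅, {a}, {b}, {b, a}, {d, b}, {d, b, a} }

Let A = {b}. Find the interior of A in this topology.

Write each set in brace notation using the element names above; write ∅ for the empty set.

{b}

open subsets of A: ∅, {b}; so int(A) = {b}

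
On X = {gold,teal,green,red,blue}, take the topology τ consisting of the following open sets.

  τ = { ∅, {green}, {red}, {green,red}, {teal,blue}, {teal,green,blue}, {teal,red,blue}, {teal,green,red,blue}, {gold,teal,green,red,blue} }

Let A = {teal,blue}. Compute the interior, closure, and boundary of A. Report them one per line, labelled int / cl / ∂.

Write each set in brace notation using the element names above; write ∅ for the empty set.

open subsets of A: ∅, {teal,blue}; so int(A) = {teal,blue}
closure: X∖int(X∖A) = X∖{green,red} = {gold,teal,blue}
∂A = {gold,teal,blue} minus {teal,blue} = {gold}

int(A) = {teal,blue}
cl(A)  = {gold,teal,blue}
∂A     = {gold}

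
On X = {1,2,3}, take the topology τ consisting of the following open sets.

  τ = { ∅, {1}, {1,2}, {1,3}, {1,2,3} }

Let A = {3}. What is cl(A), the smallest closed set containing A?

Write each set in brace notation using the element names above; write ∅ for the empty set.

X∖A={1,2}, int(X∖A)={1,2}, hence cl(A)={3}

{3}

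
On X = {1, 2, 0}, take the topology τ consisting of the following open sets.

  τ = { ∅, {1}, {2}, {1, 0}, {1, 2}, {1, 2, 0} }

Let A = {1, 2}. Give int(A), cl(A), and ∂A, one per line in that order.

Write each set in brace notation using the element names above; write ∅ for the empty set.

U open, U⊆A: ∅, {2}, {1}, {1, 2}. int(A) = ⋃ = {1, 2}
X∖A={0}, int(X∖A)=∅, hence cl(A)={1, 2, 0}
∂A: remove int from cl → {0}

int(A) = {1, 2}
cl(A)  = {1, 2, 0}
∂A     = {0}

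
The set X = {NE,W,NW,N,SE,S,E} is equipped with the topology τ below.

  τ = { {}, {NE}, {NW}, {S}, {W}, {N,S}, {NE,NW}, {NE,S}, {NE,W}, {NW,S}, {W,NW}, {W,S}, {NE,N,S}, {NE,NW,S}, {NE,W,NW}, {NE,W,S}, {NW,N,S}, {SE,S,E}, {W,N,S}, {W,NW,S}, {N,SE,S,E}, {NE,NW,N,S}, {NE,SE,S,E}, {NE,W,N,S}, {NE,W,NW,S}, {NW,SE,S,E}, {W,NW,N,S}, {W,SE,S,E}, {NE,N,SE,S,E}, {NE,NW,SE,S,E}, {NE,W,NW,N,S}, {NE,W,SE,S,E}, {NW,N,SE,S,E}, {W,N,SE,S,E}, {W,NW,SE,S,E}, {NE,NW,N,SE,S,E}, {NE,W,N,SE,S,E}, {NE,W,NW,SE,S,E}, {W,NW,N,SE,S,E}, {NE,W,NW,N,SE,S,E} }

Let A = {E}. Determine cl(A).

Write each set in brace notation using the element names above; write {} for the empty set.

{SE,E}

complement {NE,W,NW,N,SE,S}; its interior {NE,W,NW,N,S}; cl(A) = X∖{NE,W,NW,N,S} = {SE,E}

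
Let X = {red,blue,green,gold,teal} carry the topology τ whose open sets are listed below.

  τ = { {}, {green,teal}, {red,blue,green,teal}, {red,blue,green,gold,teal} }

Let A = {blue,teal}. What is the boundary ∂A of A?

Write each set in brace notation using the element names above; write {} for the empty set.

{red,blue,green,gold,teal}

interior: largest open inside A is {} (from {})
cl via duality: int({red,green,gold}) = {}, so X∖{} = {red,blue,green,gold,teal}
cl∖int = {red,blue,green,gold,teal}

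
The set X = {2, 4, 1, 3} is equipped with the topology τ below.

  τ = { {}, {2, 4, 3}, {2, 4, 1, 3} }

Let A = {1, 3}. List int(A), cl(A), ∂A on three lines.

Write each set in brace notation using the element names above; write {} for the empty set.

int(A) = {}
cl(A)  = {2, 4, 1, 3}
∂A     = {2, 4, 1, 3}

interior: largest open inside A is {} (from {})
cl via duality: int({2, 4}) = {}, so X∖{} = {2, 4, 1, 3}
cl∖int = {2, 4, 1, 3}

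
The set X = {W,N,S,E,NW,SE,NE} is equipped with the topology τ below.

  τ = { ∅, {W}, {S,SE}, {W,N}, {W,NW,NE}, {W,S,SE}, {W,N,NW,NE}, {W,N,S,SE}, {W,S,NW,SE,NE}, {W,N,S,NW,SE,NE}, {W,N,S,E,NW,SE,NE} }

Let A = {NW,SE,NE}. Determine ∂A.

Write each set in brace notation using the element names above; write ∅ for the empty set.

U open, U⊆A: ∅. int(A) = ⋃ = ∅
X∖A={W,N,S,E}, int(X∖A)={W,N}, hence cl(A)={S,E,NW,SE,NE}
∂A: remove int from cl → {S,E,NW,SE,NE}

{S,E,NW,SE,NE}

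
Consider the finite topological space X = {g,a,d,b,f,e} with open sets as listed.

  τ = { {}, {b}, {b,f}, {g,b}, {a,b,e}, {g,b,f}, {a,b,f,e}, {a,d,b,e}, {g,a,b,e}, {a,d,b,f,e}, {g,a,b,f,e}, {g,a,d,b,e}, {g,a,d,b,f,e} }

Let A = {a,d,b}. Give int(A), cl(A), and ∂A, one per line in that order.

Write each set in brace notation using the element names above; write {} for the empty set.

int(A) = {b}
cl(A)  = {g,a,d,b,f,e}
∂A     = {g,a,d,f,e}

open subsets of A: {}, {b}; so int(A) = {b}
closure: X∖int(X∖A) = X∖{} = {g,a,d,b,f,e}
∂A = {g,a,d,b,f,e} minus {b} = {g,a,d,f,e}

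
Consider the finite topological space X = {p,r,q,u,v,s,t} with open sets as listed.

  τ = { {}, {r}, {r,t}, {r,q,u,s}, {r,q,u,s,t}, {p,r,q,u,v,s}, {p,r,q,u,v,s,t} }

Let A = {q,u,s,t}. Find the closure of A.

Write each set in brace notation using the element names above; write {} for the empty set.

{p,q,u,v,s,t}

complement {p,r,v}; its interior {r}; cl(A) = X∖{r} = {p,q,u,v,s,t}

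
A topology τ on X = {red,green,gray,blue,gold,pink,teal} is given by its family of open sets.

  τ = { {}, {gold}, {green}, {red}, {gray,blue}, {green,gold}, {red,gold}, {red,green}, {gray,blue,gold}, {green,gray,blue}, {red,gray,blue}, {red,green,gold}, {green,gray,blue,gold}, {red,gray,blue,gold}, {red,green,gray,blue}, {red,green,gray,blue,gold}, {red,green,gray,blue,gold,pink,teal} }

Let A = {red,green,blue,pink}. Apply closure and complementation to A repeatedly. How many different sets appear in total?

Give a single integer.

closure: X∖int(X∖A) = X∖{gold} = {red,green,gray,blue,pink,teal}
Let k=closure and c=complement:
  1. A     = {red,green,blue,pink}
  2. kA    = {red,green,gray,blue,pink,teal}
  3. cA    = {gray,gold,teal}
  4. ckA   = {gold}
  5. kcA   = {gray,blue,gold,pink,teal}
  6. kckA  = {gold,pink,teal}
  7. ckcA  = {red,green}
  8. ckckA = {red,green,gray,blue}
  9. kckcA = {red,green,pink,teal}
  10. ckckcA = {gray,blue,gold}
— saturated at 10

10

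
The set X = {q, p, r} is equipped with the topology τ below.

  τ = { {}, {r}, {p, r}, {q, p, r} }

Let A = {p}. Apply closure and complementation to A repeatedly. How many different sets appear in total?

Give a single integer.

6

cl via duality: int({q, r}) = {r}, so X∖{r} = {q, p}
Write k for closure, c for complement:
  1. A     = {p}
  2. kA    = {q, p}
  3. cA    = {q, r}
  4. ckA   = {r}
  5. kcA   = {q, p, r}
  6. ckcA  = {}
applying k or c yields no new set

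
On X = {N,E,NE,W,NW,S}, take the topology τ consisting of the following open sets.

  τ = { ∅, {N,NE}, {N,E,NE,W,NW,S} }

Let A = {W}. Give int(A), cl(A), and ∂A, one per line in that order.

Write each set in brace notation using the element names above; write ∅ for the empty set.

int(A) = ∅
cl(A)  = {E,W,NW,S}
∂A     = {E,W,NW,S}

U open, U⊆A: ∅. int(A) = ⋃ = ∅
X∖A={N,E,NE,NW,S}, int(X∖A)={N,NE}, hence cl(A)={E,W,NW,S}
∂A: remove int from cl → {E,W,NW,S}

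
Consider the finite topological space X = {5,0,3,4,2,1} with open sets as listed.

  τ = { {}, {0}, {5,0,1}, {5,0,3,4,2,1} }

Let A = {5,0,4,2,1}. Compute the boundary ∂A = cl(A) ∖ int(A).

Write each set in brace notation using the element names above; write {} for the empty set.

interior: largest open inside A is {5,0,1} (from {}, {0}, {5,0,1})
cl via duality: int({3}) = {}, so X∖{} = {5,0,3,4,2,1}
cl∖int = {3,4,2}

{3,4,2}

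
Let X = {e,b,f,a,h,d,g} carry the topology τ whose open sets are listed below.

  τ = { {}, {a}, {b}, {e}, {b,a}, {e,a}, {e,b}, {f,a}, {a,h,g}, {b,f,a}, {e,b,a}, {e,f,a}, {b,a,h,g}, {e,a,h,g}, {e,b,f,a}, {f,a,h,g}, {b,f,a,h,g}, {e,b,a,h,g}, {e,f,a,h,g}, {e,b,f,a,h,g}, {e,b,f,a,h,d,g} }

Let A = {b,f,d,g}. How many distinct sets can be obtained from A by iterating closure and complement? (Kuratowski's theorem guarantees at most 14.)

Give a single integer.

closure: X∖int(X∖A) = X∖{e,a} = {b,f,h,d,g}
Let k=closure and c=complement:
  1. A     = {b,f,d,g}
  2. kA    = {b,f,h,d,g}
  3. cA    = {e,a,h}
  4. ckA   = {e,a}
  5. kcA   = {e,f,a,h,d,g}
  6. ckcA  = {b}
  7. kckcA = {b,d}
  8. ckckcA = {e,f,a,h,g}
— saturated at 8

8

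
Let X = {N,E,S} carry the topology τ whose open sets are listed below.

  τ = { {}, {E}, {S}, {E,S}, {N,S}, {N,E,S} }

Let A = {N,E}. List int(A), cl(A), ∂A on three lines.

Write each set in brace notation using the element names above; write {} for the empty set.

U open, U⊆A: {}, {E}. int(A) = ⋃ = {E}
X∖A={S}, int(X∖A)={S}, hence cl(A)={N,E}
∂A: remove int from cl → {N}

int(A) = {E}
cl(A)  = {N,E}
∂A     = {N}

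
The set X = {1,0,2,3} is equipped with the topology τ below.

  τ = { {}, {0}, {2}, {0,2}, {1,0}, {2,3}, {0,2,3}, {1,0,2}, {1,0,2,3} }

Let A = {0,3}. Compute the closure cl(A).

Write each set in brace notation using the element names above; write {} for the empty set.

{1,0,3}

closure: X∖int(X∖A) = X∖{2} = {1,0,3}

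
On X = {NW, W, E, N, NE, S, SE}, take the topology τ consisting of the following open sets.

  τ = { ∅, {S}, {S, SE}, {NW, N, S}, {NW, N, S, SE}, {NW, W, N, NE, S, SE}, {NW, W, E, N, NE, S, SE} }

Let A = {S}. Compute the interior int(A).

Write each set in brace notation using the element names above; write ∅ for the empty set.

U open, U⊆A: ∅, {S}. int(A) = ⋃ = {S}

{S}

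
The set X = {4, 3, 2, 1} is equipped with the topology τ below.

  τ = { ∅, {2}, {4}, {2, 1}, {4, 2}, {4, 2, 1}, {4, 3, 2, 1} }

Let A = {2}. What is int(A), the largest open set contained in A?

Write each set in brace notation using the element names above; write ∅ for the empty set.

interior: largest open inside A is {2} (from ∅, {2})

{2}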